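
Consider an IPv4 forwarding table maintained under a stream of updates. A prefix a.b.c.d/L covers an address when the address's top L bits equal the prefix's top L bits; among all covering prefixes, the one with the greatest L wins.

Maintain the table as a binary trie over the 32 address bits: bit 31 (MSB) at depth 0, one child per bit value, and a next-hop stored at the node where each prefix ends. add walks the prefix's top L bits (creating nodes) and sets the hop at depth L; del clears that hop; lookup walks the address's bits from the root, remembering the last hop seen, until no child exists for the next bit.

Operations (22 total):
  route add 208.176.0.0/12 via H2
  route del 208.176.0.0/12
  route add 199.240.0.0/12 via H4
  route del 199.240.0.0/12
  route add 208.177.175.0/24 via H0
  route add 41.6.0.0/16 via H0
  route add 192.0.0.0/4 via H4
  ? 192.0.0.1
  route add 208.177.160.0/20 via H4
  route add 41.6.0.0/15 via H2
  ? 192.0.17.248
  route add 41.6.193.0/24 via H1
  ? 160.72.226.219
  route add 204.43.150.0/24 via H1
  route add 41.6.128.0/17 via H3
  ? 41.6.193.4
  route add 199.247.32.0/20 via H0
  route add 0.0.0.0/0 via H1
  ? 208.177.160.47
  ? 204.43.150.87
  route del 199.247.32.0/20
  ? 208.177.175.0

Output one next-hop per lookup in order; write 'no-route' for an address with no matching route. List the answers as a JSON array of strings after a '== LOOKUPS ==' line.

Trace:
  add 208.176.0.0/12 -> H2 at depth 12
  del 208.176.0.0/12 (clear depth 12)
  add 199.240.0.0/12 -> H4 at depth 12
  del 199.240.0.0/12 (clear depth 12)
  add 208.177.175.0/24 -> H0 at depth 24
  add 41.6.0.0/16 -> H0 at depth 16
  add 192.0.0.0/4 -> H4 at depth 4
  Q 192.0.0.1: descend 11000 ; hops seen [H4] ; pick H4
  add 208.177.160.0/20 -> H4 at depth 20
  add 41.6.0.0/15 -> H2 at depth 15
  Q 192.0.17.248: descend 11000 ; hops seen [H4] ; pick H4
  add 41.6.193.0/24 -> H1 at depth 24
  Q 160.72.226.219: descend 1 ; hops seen [∅] ; pick no-route
  add 204.43.150.0/24 -> H1 at depth 24
  add 41.6.128.0/17 -> H3 at depth 17
  Q 41.6.193.4: descend 001010010000011011000001 ; hops seen [H2,H0,H3,H1] ; pick H1
  add 199.247.32.0/20 -> H0 at depth 20
  add 0.0.0.0/0 -> H1 at depth 0
  Q 208.177.160.47: descend 11010000101100011010 ; hops seen [H1,H4] ; pick H4
  Q 204.43.150.87: descend 110011000010101110010110 ; hops seen [H1,H4,H1] ; pick H1
  del 199.247.32.0/20 (clear depth 20)
  Q 208.177.175.0: descend 110100001011000110101111 ; hops seen [H1,H4,H0] ; pick H0

== LOOKUPS ==
["H4","H4","no-route","H1","H4","H1","H0"]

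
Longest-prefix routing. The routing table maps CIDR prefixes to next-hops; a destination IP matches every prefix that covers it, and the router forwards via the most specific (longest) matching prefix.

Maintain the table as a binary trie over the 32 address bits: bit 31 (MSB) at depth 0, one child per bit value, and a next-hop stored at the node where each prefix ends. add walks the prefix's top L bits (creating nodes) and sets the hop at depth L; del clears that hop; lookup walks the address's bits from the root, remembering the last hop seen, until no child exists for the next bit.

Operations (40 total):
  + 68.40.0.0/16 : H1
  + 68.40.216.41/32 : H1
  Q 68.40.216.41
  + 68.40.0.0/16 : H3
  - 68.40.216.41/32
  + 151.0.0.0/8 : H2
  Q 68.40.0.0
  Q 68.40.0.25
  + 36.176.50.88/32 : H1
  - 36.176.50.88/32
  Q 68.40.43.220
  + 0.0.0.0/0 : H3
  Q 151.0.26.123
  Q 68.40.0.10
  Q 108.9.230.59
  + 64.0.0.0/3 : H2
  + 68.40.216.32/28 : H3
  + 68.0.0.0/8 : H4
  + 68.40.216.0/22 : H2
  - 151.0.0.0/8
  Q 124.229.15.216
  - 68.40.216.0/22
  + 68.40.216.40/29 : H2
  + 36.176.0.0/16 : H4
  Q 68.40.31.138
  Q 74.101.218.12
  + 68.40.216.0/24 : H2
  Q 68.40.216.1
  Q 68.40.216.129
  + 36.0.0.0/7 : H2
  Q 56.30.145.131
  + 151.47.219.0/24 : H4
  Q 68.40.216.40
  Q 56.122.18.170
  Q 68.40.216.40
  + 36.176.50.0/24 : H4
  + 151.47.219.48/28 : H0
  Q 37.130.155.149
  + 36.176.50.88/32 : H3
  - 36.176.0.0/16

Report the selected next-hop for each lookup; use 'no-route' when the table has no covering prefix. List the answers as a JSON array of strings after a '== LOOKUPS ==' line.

Process each operation:
  add 68.40.0.0/16 -> H1 at depth 16
  add 68.40.216.41/32 -> H1 at depth 32
  ? 68.40.216.41  path d0:-→d1:-→d2:-→d3:-→d4:-→d5:-→d6:-→d7:-→d8:-→d9:-→d10:-→d11:-→d12:-→d13:-→d14:-→d15:-→d16:H1→d17:-→d18:-→d19:-→d20:-→d21:-→d22:-→d23:-→d24:-→d25:-→d26:-→d27:-→d28:-→d29:-→d30:-→d31:-→d32:H1  best=H1
  add 68.40.0.0/16 -> H3 at depth 16
  - 68.40.216.41/32 clear@32
  add 151.0.0.0/8 -> H2 at depth 8
  ? 68.40.0.0  path d0:-→d1:-→d2:-→d3:-→d4:-→d5:-→d6:-→d7:-→d8:-→d9:-→d10:-→d11:-→d12:-→d13:-→d14:-→d15:-→d16:H3  best=H3
  ? 68.40.0.25  path d0:-→d1:-→d2:-→d3:-→d4:-→d5:-→d6:-→d7:-→d8:-→d9:-→d10:-→d11:-→d12:-→d13:-→d14:-→d15:-→d16:H3  best=H3
  add 36.176.50.88/32 -> H1 at depth 32
  - 36.176.50.88/32 clear@32
  ? 68.40.43.220  path d0:-→d1:-→d2:-→d3:-→d4:-→d5:-→d6:-→d7:-→d8:-→d9:-→d10:-→d11:-→d12:-→d13:-→d14:-→d15:-→d16:H3  best=H3
  add 0.0.0.0/0 -> H3 at depth 0
  ? 151.0.26.123  path d0:H3→d1:-→d2:-→d3:-→d4:-→d5:-→d6:-→d7:-→d8:H2  best=H2
  ? 68.40.0.10  path d0:H3→d1:-→d2:-→d3:-→d4:-→d5:-→d6:-→d7:-→d8:-→d9:-→d10:-→d11:-→d12:-→d13:-→d14:-→d15:-→d16:H3  best=H3
  ? 108.9.230.59  path d0:H3→d1:-→d2:-  best=H3
  add 64.0.0.0/3 -> H2 at depth 3
  add 68.40.216.32/28 -> H3 at depth 28
  add 68.0.0.0/8 -> H4 at depth 8
  add 68.40.216.0/22 -> H2 at depth 22
  - 151.0.0.0/8 clear@8
  ? 124.229.15.216  path d0:H3→d1:-→d2:-  best=H3
  - 68.40.216.0/22 clear@22
  add 68.40.216.40/29 -> H2 at depth 29
  add 36.176.0.0/16 -> H4 at depth 16
  ? 68.40.31.138  path d0:H3→d1:-→d2:-→d3:H2→d4:-→d5:-→d6:-→d7:-→d8:H4→d9:-→d10:-→d11:-→d12:-→d13:-→d14:-→d15:-→d16:H3  best=H3
  ? 74.101.218.12  path d0:H3→d1:-→d2:-→d3:H2→d4:-  best=H2
  add 68.40.216.0/24 -> H2 at depth 24
  ? 68.40.216.1  path d0:H3→d1:-→d2:-→d3:H2→d4:-→d5:-→d6:-→d7:-→d8:H4→d9:-→d10:-→d11:-→d12:-→d13:-→d14:-→d15:-→d16:H3→d17:-→d18:-→d19:-→d20:-→d21:-→d22:-→d23:-→d24:H2→d25:-→d26:-  best=H2
  ? 68.40.216.129  path d0:H3→d1:-→d2:-→d3:H2→d4:-→d5:-→d6:-→d7:-→d8:H4→d9:-→d10:-→d11:-→d12:-→d13:-→d14:-→d15:-→d16:H3→d17:-→d18:-→d19:-→d20:-→d21:-→d22:-→d23:-→d24:H2  best=H2
  add 36.0.0.0/7 -> H2 at depth 7
  ? 56.30.145.131  path d0:H3→d1:-→d2:-→d3:-  best=H3
  add 151.47.219.0/24 -> H4 at depth 24
  ? 68.40.216.40  path d0:H3→d1:-→d2:-→d3:H2→d4:-→d5:-→d6:-→d7:-→d8:H4→d9:-→d10:-→d11:-→d12:-→d13:-→d14:-→d15:-→d16:H3→d17:-→d18:-→d19:-→d20:-→d21:-→d22:-→d23:-→d24:H2→d25:-→d26:-→d27:-→d28:H3→d29:H2→d30:-→d31:-  best=H2
  ? 56.122.18.170  path d0:H3→d1:-→d2:-→d3:-  best=H3
  ? 68.40.216.40  path d0:H3→d1:-→d2:-→d3:H2→d4:-→d5:-→d6:-→d7:-→d8:H4→d9:-→d10:-→d11:-→d12:-→d13:-→d14:-→d15:-→d16:H3→d17:-→d18:-→d19:-→d20:-→d21:-→d22:-→d23:-→d24:H2→d25:-→d26:-→d27:-→d28:H3→d29:H2→d30:-→d31:-  best=H2
  add 36.176.50.0/24 -> H4 at depth 24
  add 151.47.219.48/28 -> H0 at depth 28
  ? 37.130.155.149  path d0:H3→d1:-→d2:-→d3:-→d4:-→d5:-→d6:-→d7:H2  best=H2
  add 36.176.50.88/32 -> H3 at depth 32
  - 36.176.0.0/16 clear@16

== LOOKUPS ==
["H1","H3","H3","H3","H2","H3","H3","H3","H3","H2","H2","H2","H3","H2","H3","H2","H2"]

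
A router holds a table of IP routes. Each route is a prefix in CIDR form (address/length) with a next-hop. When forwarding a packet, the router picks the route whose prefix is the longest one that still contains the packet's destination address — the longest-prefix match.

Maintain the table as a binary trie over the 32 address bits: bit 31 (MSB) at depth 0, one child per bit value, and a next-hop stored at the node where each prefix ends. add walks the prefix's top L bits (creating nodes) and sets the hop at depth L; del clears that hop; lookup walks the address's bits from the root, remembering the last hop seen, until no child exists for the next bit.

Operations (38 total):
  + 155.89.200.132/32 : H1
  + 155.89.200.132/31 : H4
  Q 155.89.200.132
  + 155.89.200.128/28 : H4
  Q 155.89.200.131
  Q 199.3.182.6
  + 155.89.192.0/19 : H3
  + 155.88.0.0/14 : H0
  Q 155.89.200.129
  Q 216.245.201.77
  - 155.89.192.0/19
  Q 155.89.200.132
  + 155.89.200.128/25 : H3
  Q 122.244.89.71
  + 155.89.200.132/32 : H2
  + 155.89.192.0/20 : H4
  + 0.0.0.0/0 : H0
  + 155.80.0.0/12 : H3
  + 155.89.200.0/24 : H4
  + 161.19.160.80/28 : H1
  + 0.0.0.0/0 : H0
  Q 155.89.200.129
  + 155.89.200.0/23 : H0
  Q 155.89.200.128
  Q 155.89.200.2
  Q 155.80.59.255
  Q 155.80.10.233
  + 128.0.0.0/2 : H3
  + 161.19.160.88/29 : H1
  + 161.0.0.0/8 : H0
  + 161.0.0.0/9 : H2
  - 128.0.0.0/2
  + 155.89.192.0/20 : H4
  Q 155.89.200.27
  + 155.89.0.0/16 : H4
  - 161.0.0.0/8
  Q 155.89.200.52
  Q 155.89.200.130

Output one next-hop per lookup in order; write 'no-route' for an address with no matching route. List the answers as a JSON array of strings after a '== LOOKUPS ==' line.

Trace:
  add 155.89.200.132/32 -> H1 at depth 32
  add 155.89.200.132/31 -> H4 at depth 31
  ? 155.89.200.132  path d0:-→d1:-→d2:-→d3:-→d4:-→d5:-→d6:-→d7:-→d8:-→d9:-→d10:-→d11:-→d12:-→d13:-→d14:-→d15:-→d16:-→d17:-→d18:-→d19:-→d20:-→d21:-→d22:-→d23:-→d24:-→d25:-→d26:-→d27:-→d28:-→d29:-→d30:-→d31:H4→d32:H1  best=H1
  add 155.89.200.128/28 -> H4 at depth 28
  ? 155.89.200.131  path d0:-→d1:-→d2:-→d3:-→d4:-→d5:-→d6:-→d7:-→d8:-→d9:-→d10:-→d11:-→d12:-→d13:-→d14:-→d15:-→d16:-→d17:-→d18:-→d19:-→d20:-→d21:-→d22:-→d23:-→d24:-→d25:-→d26:-→d27:-→d28:H4→d29:-  best=H4
  ? 199.3.182.6  path d0:-→d1:-  best=no-route
  add 155.89.192.0/19 -> H3 at depth 19
  add 155.88.0.0/14 -> H0 at depth 14
  ? 155.89.200.129  path d0:-→d1:-→d2:-→d3:-→d4:-→d5:-→d6:-→d7:-→d8:-→d9:-→d10:-→d11:-→d12:-→d13:-→d14:H0→d15:-→d16:-→d17:-→d18:-→d19:H3→d20:-→d21:-→d22:-→d23:-→d24:-→d25:-→d26:-→d27:-→d28:H4→d29:-  best=H4
  ? 216.245.201.77  path d0:-→d1:-  best=no-route
  - 155.89.192.0/19 clear@19
  ? 155.89.200.132  path d0:-→d1:-→d2:-→d3:-→d4:-→d5:-→d6:-→d7:-→d8:-→d9:-→d10:-→d11:-→d12:-→d13:-→d14:H0→d15:-→d16:-→d17:-→d18:-→d19:-→d20:-→d21:-→d22:-→d23:-→d24:-→d25:-→d26:-→d27:-→d28:H4→d29:-→d30:-→d31:H4→d32:H1  best=H1
  add 155.89.200.128/25 -> H3 at depth 25
  ? 122.244.89.71  path d0:-  best=no-route
  add 155.89.200.132/32 -> H2 at depth 32
  add 155.89.192.0/20 -> H4 at depth 20
  add 0.0.0.0/0 -> H0 at depth 0
  add 155.80.0.0/12 -> H3 at depth 12
  add 155.89.200.0/24 -> H4 at depth 24
  add 161.19.160.80/28 -> H1 at depth 28
  add 0.0.0.0/0 -> H0 at depth 0
  ? 155.89.200.129  path d0:H0→d1:-→d2:-→d3:-→d4:-→d5:-→d6:-→d7:-→d8:-→d9:-→d10:-→d11:-→d12:H3→d13:-→d14:H0→d15:-→d16:-→d17:-→d18:-→d19:-→d20:H4→d21:-→d22:-→d23:-→d24:H4→d25:H3→d26:-→d27:-→d28:H4→d29:-  best=H4
  add 155.89.200.0/23 -> H0 at depth 23
  ? 155.89.200.128  path d0:H0→d1:-→d2:-→d3:-→d4:-→d5:-→d6:-→d7:-→d8:-→d9:-→d10:-→d11:-→d12:H3→d13:-→d14:H0→d15:-→d16:-→d17:-→d18:-→d19:-→d20:H4→d21:-→d22:-→d23:H0→d24:H4→d25:H3→d26:-→d27:-→d28:H4→d29:-  best=H4
  ? 155.89.200.2  path d0:H0→d1:-→d2:-→d3:-→d4:-→d5:-→d6:-→d7:-→d8:-→d9:-→d10:-→d11:-→d12:H3→d13:-→d14:H0→d15:-→d16:-→d17:-→d18:-→d19:-→d20:H4→d21:-→d22:-→d23:H0→d24:H4  best=H4
  ? 155.80.59.255  path d0:H0→d1:-→d2:-→d3:-→d4:-→d5:-→d6:-→d7:-→d8:-→d9:-→d10:-→d11:-→d12:H3  best=H3
  ? 155.80.10.233  path d0:H0→d1:-→d2:-→d3:-→d4:-→d5:-→d6:-→d7:-→d8:-→d9:-→d10:-→d11:-→d12:H3  best=H3
  add 128.0.0.0/2 -> H3 at depth 2
  add 161.19.160.88/29 -> H1 at depth 29
  add 161.0.0.0/8 -> H0 at depth 8
  add 161.0.0.0/9 -> H2 at depth 9
  - 128.0.0.0/2 clear@2
  add 155.89.192.0/20 -> H4 at depth 20
  ? 155.89.200.27  path d0:H0→d1:-→d2:-→d3:-→d4:-→d5:-→d6:-→d7:-→d8:-→d9:-→d10:-→d11:-→d12:H3→d13:-→d14:H0→d15:-→d16:-→d17:-→d18:-→d19:-→d20:H4→d21:-→d22:-→d23:H0→d24:H4  best=H4
  add 155.89.0.0/16 -> H4 at depth 16
  - 161.0.0.0/8 clear@8
  ? 155.89.200.52  path d0:H0→d1:-→d2:-→d3:-→d4:-→d5:-→d6:-→d7:-→d8:-→d9:-→d10:-→d11:-→d12:H3→d13:-→d14:H0→d15:-→d16:H4→d17:-→d18:-→d19:-→d20:H4→d21:-→d22:-→d23:H0→d24:H4  best=H4
  ? 155.89.200.130  path d0:H0→d1:-→d2:-→d3:-→d4:-→d5:-→d6:-→d7:-→d8:-→d9:-→d10:-→d11:-→d12:H3→d13:-→d14:H0→d15:-→d16:H4→d17:-→d18:-→d19:-→d20:H4→d21:-→d22:-→d23:H0→d24:H4→d25:H3→d26:-→d27:-→d28:H4→d29:-  best=H4

== LOOKUPS ==
["H1","H4","no-route","H4","no-route","H1","no-route","H4","H4","H4","H3","H3","H4","H4","H4"]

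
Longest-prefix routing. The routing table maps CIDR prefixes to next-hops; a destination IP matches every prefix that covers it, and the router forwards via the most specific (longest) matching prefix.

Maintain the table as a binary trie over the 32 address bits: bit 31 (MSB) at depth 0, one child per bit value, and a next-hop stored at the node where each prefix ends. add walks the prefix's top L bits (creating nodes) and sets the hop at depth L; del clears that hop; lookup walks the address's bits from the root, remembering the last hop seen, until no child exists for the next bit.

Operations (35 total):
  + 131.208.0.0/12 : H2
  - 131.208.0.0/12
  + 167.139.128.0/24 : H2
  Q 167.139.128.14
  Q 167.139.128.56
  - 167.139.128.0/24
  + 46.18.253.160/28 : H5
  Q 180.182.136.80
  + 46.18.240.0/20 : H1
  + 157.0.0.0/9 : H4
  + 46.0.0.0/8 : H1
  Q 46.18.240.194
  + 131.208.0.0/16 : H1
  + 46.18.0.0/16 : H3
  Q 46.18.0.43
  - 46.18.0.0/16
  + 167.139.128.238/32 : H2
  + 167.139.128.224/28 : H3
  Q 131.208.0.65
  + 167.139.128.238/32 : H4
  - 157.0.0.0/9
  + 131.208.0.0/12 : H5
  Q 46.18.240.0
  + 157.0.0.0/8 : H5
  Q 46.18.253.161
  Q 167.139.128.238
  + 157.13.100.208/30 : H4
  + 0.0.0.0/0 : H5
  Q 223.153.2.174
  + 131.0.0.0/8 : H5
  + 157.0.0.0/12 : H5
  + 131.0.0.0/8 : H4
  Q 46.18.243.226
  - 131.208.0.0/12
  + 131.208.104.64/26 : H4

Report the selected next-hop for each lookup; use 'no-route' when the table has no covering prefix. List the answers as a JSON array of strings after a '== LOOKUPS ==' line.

Apply in order:
  + 131.208.0.0/12 (H2) depth=12
  del 131.208.0.0/12 (clear depth 12)
  + 167.139.128.0/24 (H2) depth=24
  ? 167.139.128.14  path d0:-→d1:-→d2:-→d3:-→d4:-→d5:-→d6:-→d7:-→d8:-→d9:-→d10:-→d11:-→d12:-→d13:-→d14:-→d15:-→d16:-→d17:-→d18:-→d19:-→d20:-→d21:-→d22:-→d23:-→d24:H2  best=H2
  ? 167.139.128.56  path d0:-→d1:-→d2:-→d3:-→d4:-→d5:-→d6:-→d7:-→d8:-→d9:-→d10:-→d11:-→d12:-→d13:-→d14:-→d15:-→d16:-→d17:-→d18:-→d19:-→d20:-→d21:-→d22:-→d23:-→d24:H2  best=H2
  del 167.139.128.0/24 (clear depth 24)
  + 46.18.253.160/28 (H5) depth=28
  ? 180.182.136.80  path d0:-→d1:-→d2:-→d3:-  best=no-route
  + 46.18.240.0/20 (H1) depth=20
  + 157.0.0.0/9 (H4) depth=9
  + 46.0.0.0/8 (H1) depth=8
  ? 46.18.240.194  path d0:-→d1:-→d2:-→d3:-→d4:-→d5:-→d6:-→d7:-→d8:H1→d9:-→d10:-→d11:-→d12:-→d13:-→d14:-→d15:-→d16:-→d17:-→d18:-→d19:-→d20:H1  best=H1
  + 131.208.0.0/16 (H1) depth=16
  + 46.18.0.0/16 (H3) depth=16
  ? 46.18.0.43  path d0:-→d1:-→d2:-→d3:-→d4:-→d5:-→d6:-→d7:-→d8:H1→d9:-→d10:-→d11:-→d12:-→d13:-→d14:-→d15:-→d16:H3  best=H3
  del 46.18.0.0/16 (clear depth 16)
  + 167.139.128.238/32 (H2) depth=32
  + 167.139.128.224/28 (H3) depth=28
  ? 131.208.0.65  path d0:-→d1:-→d2:-→d3:-→d4:-→d5:-→d6:-→d7:-→d8:-→d9:-→d10:-→d11:-→d12:-→d13:-→d14:-→d15:-→d16:H1  best=H1
  + 167.139.128.238/32 (H4) depth=32
  del 157.0.0.0/9 (clear depth 9)
  + 131.208.0.0/12 (H5) depth=12
  ? 46.18.240.0  path d0:-→d1:-→d2:-→d3:-→d4:-→d5:-→d6:-→d7:-→d8:H1→d9:-→d10:-→d11:-→d12:-→d13:-→d14:-→d15:-→d16:-→d17:-→d18:-→d19:-→d20:H1  best=H1
  + 157.0.0.0/8 (H5) depth=8
  ? 46.18.253.161  path d0:-→d1:-→d2:-→d3:-→d4:-→d5:-→d6:-→d7:-→d8:H1→d9:-→d10:-→d11:-→d12:-→d13:-→d14:-→d15:-→d16:-→d17:-→d18:-→d19:-→d20:H1→d21:-→d22:-→d23:-→d24:-→d25:-→d26:-→d27:-→d28:H5  best=H5
  ? 167.139.128.238  path d0:-→d1:-→d2:-→d3:-→d4:-→d5:-→d6:-→d7:-→d8:-→d9:-→d10:-→d11:-→d12:-→d13:-→d14:-→d15:-→d16:-→d17:-→d18:-→d19:-→d20:-→d21:-→d22:-→d23:-→d24:-→d25:-→d26:-→d27:-→d28:H3→d29:-→d30:-→d31:-→d32:H4  best=H4
  + 157.13.100.208/30 (H4) depth=30
  + 0.0.0.0/0 (H5) depth=0
  ? 223.153.2.174  path d0:H5→d1:-  best=H5
  + 131.0.0.0/8 (H5) depth=8
  + 157.0.0.0/12 (H5) depth=12
  + 131.0.0.0/8 (H4) depth=8
  ? 46.18.243.226  path d0:H5→d1:-→d2:-→d3:-→d4:-→d5:-→d6:-→d7:-→d8:H1→d9:-→d10:-→d11:-→d12:-→d13:-→d14:-→d15:-→d16:-→d17:-→d18:-→d19:-→d20:H1  best=H1
  del 131.208.0.0/12 (clear depth 12)
  + 131.208.104.64/26 (H4) depth=26

== LOOKUPS ==
["H2","H2","no-route","H1","H3","H1","H1","H5","H4","H5","H1"]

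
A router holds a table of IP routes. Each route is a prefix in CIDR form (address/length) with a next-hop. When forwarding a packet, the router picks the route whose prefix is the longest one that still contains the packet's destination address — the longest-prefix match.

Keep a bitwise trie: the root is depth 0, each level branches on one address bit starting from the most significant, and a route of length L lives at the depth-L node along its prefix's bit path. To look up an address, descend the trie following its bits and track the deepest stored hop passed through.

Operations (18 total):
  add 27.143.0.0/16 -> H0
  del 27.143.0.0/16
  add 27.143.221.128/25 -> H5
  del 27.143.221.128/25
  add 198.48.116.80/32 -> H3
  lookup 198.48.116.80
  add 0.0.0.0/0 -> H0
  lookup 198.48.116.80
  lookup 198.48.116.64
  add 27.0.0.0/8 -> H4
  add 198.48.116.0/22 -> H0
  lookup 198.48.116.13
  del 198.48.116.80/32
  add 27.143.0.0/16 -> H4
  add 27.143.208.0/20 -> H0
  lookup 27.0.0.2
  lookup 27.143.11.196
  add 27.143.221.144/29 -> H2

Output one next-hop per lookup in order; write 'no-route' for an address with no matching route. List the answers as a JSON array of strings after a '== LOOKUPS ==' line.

Trace:
  + 27.143.0.0/16 (H0) depth=16
  - 27.143.0.0/16 clear@16
  + 27.143.221.128/25 (H5) depth=25
  - 27.143.221.128/25 clear@25
  + 198.48.116.80/32 (H3) depth=32
  lookup 198.48.116.80: bits 11000110001100000111010001010000 walk d0:-→d1:-→d2:-→d3:-→d4:-→d5:-→d6:-→d7:-→d8:-→d9:-→d10:-→d11:-→d12:-→d13:-→d14:-→d15:-→d16:-→d17:-→d18:-→d19:-→d20:-→d21:-→d22:-→d23:-→d24:-→d25:-→d26:-→d27:-→d28:-→d29:-→d30:-→d31:-→d32:H3 -> H3
  + 0.0.0.0/0 (H0) depth=0
  lookup 198.48.116.80: bits 11000110001100000111010001010000 walk d0:H0→d1:-→d2:-→d3:-→d4:-→d5:-→d6:-→d7:-→d8:-→d9:-→d10:-→d11:-→d12:-→d13:-→d14:-→d15:-→d16:-→d17:-→d18:-→d19:-→d20:-→d21:-→d22:-→d23:-→d24:-→d25:-→d26:-→d27:-→d28:-→d29:-→d30:-→d31:-→d32:H3 -> H3
  lookup 198.48.116.64: bits 110001100011000001110100010 walk d0:H0→d1:-→d2:-→d3:-→d4:-→d5:-→d6:-→d7:-→d8:-→d9:-→d10:-→d11:-→d12:-→d13:-→d14:-→d15:-→d16:-→d17:-→d18:-→d19:-→d20:-→d21:-→d22:-→d23:-→d24:-→d25:-→d26:-→d27:- -> H0
  + 27.0.0.0/8 (H4) depth=8
  + 198.48.116.0/22 (H0) depth=22
  lookup 198.48.116.13: bits 1100011000110000011101000 walk d0:H0→d1:-→d2:-→d3:-→d4:-→d5:-→d6:-→d7:-→d8:-→d9:-→d10:-→d11:-→d12:-→d13:-→d14:-→d15:-→d16:-→d17:-→d18:-→d19:-→d20:-→d21:-→d22:H0→d23:-→d24:-→d25:- -> H0
  - 198.48.116.80/32 clear@32
  + 27.143.0.0/16 (H4) depth=16
  + 27.143.208.0/20 (H0) depth=20
  lookup 27.0.0.2: bits 00011011 walk d0:H0→d1:-→d2:-→d3:-→d4:-→d5:-→d6:-→d7:-→d8:H4 -> H4
  lookup 27.143.11.196: bits 0001101110001111 walk d0:H0→d1:-→d2:-→d3:-→d4:-→d5:-→d6:-→d7:-→d8:H4→d9:-→d10:-→d11:-→d12:-→d13:-→d14:-→d15:-→d16:H4 -> H4
  + 27.143.221.144/29 (H2) depth=29

== LOOKUPS ==
["H3","H3","H0","H0","H4","H4"]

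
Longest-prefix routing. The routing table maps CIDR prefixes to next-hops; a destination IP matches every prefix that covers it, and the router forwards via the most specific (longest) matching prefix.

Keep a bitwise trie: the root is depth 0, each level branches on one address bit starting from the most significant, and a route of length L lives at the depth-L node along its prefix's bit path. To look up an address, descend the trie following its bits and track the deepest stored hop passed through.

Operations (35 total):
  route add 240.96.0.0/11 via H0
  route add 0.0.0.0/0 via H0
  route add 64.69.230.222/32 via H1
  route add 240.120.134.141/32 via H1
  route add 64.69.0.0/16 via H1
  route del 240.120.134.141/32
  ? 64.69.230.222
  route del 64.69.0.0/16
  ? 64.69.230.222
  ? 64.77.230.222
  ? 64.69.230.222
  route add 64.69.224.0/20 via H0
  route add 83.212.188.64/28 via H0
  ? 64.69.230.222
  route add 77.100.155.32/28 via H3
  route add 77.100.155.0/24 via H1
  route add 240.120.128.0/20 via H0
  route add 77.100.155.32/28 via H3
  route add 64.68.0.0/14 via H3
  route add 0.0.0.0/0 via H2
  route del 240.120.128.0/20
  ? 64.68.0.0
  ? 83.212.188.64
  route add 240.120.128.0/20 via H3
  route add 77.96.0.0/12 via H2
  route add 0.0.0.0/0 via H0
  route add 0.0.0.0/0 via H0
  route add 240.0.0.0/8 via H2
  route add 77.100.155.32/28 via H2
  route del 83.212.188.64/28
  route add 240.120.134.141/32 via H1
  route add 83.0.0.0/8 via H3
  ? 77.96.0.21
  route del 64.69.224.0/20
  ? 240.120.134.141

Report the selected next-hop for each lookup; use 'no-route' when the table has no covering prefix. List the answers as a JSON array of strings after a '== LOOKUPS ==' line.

Trace:
  + 240.96.0.0/11 (H0) depth=11
  + 0.0.0.0/0 (H0) depth=0
  + 64.69.230.222/32 (H1) depth=32
  + 240.120.134.141/32 (H1) depth=32
  + 64.69.0.0/16 (H1) depth=16
  del 240.120.134.141/32 (clear depth 32)
  lookup 64.69.230.222: bits 01000000010001011110011011011110 walk d0:H0→d1:-→d2:-→d3:-→d4:-→d5:-→d6:-→d7:-→d8:-→d9:-→d10:-→d11:-→d12:-→d13:-→d14:-→d15:-→d16:H1→d17:-→d18:-→d19:-→d20:-→d21:-→d22:-→d23:-→d24:-→d25:-→d26:-→d27:-→d28:-→d29:-→d30:-→d31:-→d32:H1 -> H1
  del 64.69.0.0/16 (clear depth 16)
  lookup 64.69.230.222: bits 01000000010001011110011011011110 walk d0:H0→d1:-→d2:-→d3:-→d4:-→d5:-→d6:-→d7:-→d8:-→d9:-→d10:-→d11:-→d12:-→d13:-→d14:-→d15:-→d16:-→d17:-→d18:-→d19:-→d20:-→d21:-→d22:-→d23:-→d24:-→d25:-→d26:-→d27:-→d28:-→d29:-→d30:-→d31:-→d32:H1 -> H1
  lookup 64.77.230.222: bits 010000000100 walk d0:H0→d1:-→d2:-→d3:-→d4:-→d5:-→d6:-→d7:-→d8:-→d9:-→d10:-→d11:-→d12:- -> H0
  lookup 64.69.230.222: bits 01000000010001011110011011011110 walk d0:H0→d1:-→d2:-→d3:-→d4:-→d5:-→d6:-→d7:-→d8:-→d9:-→d10:-→d11:-→d12:-→d13:-→d14:-→d15:-→d16:-→d17:-→d18:-→d19:-→d20:-→d21:-→d22:-→d23:-→d24:-→d25:-→d26:-→d27:-→d28:-→d29:-→d30:-→d31:-→d32:H1 -> H1
  + 64.69.224.0/20 (H0) depth=20
  + 83.212.188.64/28 (H0) depth=28
  lookup 64.69.230.222: bits 01000000010001011110011011011110 walk d0:H0→d1:-→d2:-→d3:-→d4:-→d5:-→d6:-→d7:-→d8:-→d9:-→d10:-→d11:-→d12:-→d13:-→d14:-→d15:-→d16:-→d17:-→d18:-→d19:-→d20:H0→d21:-→d22:-→d23:-→d24:-→d25:-→d26:-→d27:-→d28:-→d29:-→d30:-→d31:-→d32:H1 -> H1
  + 77.100.155.32/28 (H3) depth=28
  + 77.100.155.0/24 (H1) depth=24
  + 240.120.128.0/20 (H0) depth=20
  + 77.100.155.32/28 (H3) depth=28
  + 64.68.0.0/14 (H3) depth=14
  + 0.0.0.0/0 (H2) depth=0
  del 240.120.128.0/20 (clear depth 20)
  lookup 64.68.0.0: bits 010000000100010 walk d0:H2→d1:-→d2:-→d3:-→d4:-→d5:-→d6:-→d7:-→d8:-→d9:-→d10:-→d11:-→d12:-→d13:-→d14:H3→d15:- -> H3
  lookup 83.212.188.64: bits 0101001111010100101111000100 walk d0:H2→d1:-→d2:-→d3:-→d4:-→d5:-→d6:-→d7:-→d8:-→d9:-→d10:-→d11:-→d12:-→d13:-→d14:-→d15:-→d16:-→d17:-→d18:-→d19:-→d20:-→d21:-→d22:-→d23:-→d24:-→d25:-→d26:-→d27:-→d28:H0 -> H0
  + 240.120.128.0/20 (H3) depth=20
  + 77.96.0.0/12 (H2) depth=12
  + 0.0.0.0/0 (H0) depth=0
  + 0.0.0.0/0 (H0) depth=0
  + 240.0.0.0/8 (H2) depth=8
  + 77.100.155.32/28 (H2) depth=28
  del 83.212.188.64/28 (clear depth 28)
  + 240.120.134.141/32 (H1) depth=32
  + 83.0.0.0/8 (H3) depth=8
  lookup 77.96.0.21: bits 0100110101100 walk d0:H0→d1:-→d2:-→d3:-→d4:-→d5:-→d6:-→d7:-→d8:-→d9:-→d10:-→d11:-→d12:H2→d13:- -> H2
  del 64.69.224.0/20 (clear depth 20)
  lookup 240.120.134.141: bits 11110000011110001000011010001101 walk d0:H0→d1:-→d2:-→d3:-→d4:-→d5:-→d6:-→d7:-→d8:H2→d9:-→d10:-→d11:H0→d12:-→d13:-→d14:-→d15:-→d16:-→d17:-→d18:-→d19:-→d20:H3→d21:-→d22:-→d23:-→d24:-→d25:-→d26:-→d27:-→d28:-→d29:-→d30:-→d31:-→d32:H1 -> H1

== LOOKUPS ==
["H1","H1","H0","H1","H1","H3","H0","H2","H1"]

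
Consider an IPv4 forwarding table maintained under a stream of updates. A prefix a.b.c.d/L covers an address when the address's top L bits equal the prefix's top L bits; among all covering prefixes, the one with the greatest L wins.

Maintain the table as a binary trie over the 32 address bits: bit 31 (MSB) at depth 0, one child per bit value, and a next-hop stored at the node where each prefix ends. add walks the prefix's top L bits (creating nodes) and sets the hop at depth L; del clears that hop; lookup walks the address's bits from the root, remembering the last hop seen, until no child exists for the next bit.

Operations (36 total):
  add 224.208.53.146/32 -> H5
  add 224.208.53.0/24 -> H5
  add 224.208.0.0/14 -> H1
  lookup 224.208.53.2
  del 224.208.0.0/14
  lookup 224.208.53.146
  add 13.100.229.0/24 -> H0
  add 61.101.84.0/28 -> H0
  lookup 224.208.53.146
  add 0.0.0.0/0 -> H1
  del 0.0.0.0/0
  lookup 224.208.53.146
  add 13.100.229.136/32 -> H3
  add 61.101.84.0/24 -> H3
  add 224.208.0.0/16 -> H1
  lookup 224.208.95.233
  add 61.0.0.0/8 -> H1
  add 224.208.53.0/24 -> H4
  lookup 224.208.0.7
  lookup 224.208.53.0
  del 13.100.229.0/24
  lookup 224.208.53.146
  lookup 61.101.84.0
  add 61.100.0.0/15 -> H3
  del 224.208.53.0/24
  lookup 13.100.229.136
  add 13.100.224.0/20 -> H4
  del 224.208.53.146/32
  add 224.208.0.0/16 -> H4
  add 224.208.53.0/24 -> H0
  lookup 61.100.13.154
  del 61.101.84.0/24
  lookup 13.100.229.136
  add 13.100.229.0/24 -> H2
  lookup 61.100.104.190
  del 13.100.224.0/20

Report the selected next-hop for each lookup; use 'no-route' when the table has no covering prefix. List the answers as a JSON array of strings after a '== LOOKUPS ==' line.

Process each operation:
  add 224.208.53.146/32 -> H5 at depth 32
  add 224.208.53.0/24 -> H5 at depth 24
  add 224.208.0.0/14 -> H1 at depth 14
  lookup 224.208.53.2: bits 111000001101000000110101 walk d0:-→d1:-→d2:-→d3:-→d4:-→d5:-→d6:-→d7:-→d8:-→d9:-→d10:-→d11:-→d12:-→d13:-→d14:H1→d15:-→d16:-→d17:-→d18:-→d19:-→d20:-→d21:-→d22:-→d23:-→d24:H5 -> H5
  del 224.208.0.0/14 (clear depth 14)
  lookup 224.208.53.146: bits 11100000110100000011010110010010 walk d0:-→d1:-→d2:-→d3:-→d4:-→d5:-→d6:-→d7:-→d8:-→d9:-→d10:-→d11:-→d12:-→d13:-→d14:-→d15:-→d16:-→d17:-→d18:-→d19:-→d20:-→d21:-→d22:-→d23:-→d24:H5→d25:-→d26:-→d27:-→d28:-→d29:-→d30:-→d31:-→d32:H5 -> H5
  add 13.100.229.0/24 -> H0 at depth 24
  add 61.101.84.0/28 -> H0 at depth 28
  lookup 224.208.53.146: bits 11100000110100000011010110010010 walk d0:-→d1:-→d2:-→d3:-→d4:-→d5:-→d6:-→d7:-→d8:-→d9:-→d10:-→d11:-→d12:-→d13:-→d14:-→d15:-→d16:-→d17:-→d18:-→d19:-→d20:-→d21:-→d22:-→d23:-→d24:H5→d25:-→d26:-→d27:-→d28:-→d29:-→d30:-→d31:-→d32:H5 -> H5
  add 0.0.0.0/0 -> H1 at depth 0
  del 0.0.0.0/0 (clear depth 0)
  lookup 224.208.53.146: bits 11100000110100000011010110010010 walk d0:-→d1:-→d2:-→d3:-→d4:-→d5:-→d6:-→d7:-→d8:-→d9:-→d10:-→d11:-→d12:-→d13:-→d14:-→d15:-→d16:-→d17:-→d18:-→d19:-→d20:-→d21:-→d22:-→d23:-→d24:H5→d25:-→d26:-→d27:-→d28:-→d29:-→d30:-→d31:-→d32:H5 -> H5
  add 13.100.229.136/32 -> H3 at depth 32
  add 61.101.84.0/24 -> H3 at depth 24
  add 224.208.0.0/16 -> H1 at depth 16
  lookup 224.208.95.233: bits 11100000110100000 walk d0:-→d1:-→d2:-→d3:-→d4:-→d5:-→d6:-→d7:-→d8:-→d9:-→d10:-→d11:-→d12:-→d13:-→d14:-→d15:-→d16:H1→d17:- -> H1
  add 61.0.0.0/8 -> H1 at depth 8
  add 224.208.53.0/24 -> H4 at depth 24
  lookup 224.208.0.7: bits 111000001101000000 walk d0:-→d1:-→d2:-→d3:-→d4:-→d5:-→d6:-→d7:-→d8:-→d9:-→d10:-→d11:-→d12:-→d13:-→d14:-→d15:-→d16:H1→d17:-→d18:- -> H1
  lookup 224.208.53.0: bits 111000001101000000110101 walk d0:-→d1:-→d2:-→d3:-→d4:-→d5:-→d6:-→d7:-→d8:-→d9:-→d10:-→d11:-→d12:-→d13:-→d14:-→d15:-→d16:H1→d17:-→d18:-→d19:-→d20:-→d21:-→d22:-→d23:-→d24:H4 -> H4
  del 13.100.229.0/24 (clear depth 24)
  lookup 224.208.53.146: bits 11100000110100000011010110010010 walk d0:-→d1:-→d2:-→d3:-→d4:-→d5:-→d6:-→d7:-→d8:-→d9:-→d10:-→d11:-→d12:-→d13:-→d14:-→d15:-→d16:H1→d17:-→d18:-→d19:-→d20:-→d21:-→d22:-→d23:-→d24:H4→d25:-→d26:-→d27:-→d28:-→d29:-→d30:-→d31:-→d32:H5 -> H5
  lookup 61.101.84.0: bits 0011110101100101010101000000 walk d0:-→d1:-→d2:-→d3:-→d4:-→d5:-→d6:-→d7:-→d8:H1→d9:-→d10:-→d11:-→d12:-→d13:-→d14:-→d15:-→d16:-→d17:-→d18:-→d19:-→d20:-→d21:-→d22:-→d23:-→d24:H3→d25:-→d26:-→d27:-→d28:H0 -> H0
  add 61.100.0.0/15 -> H3 at depth 15
  del 224.208.53.0/24 (clear depth 24)
  lookup 13.100.229.136: bits 00001101011001001110010110001000 walk d0:-→d1:-→d2:-→d3:-→d4:-→d5:-→d6:-→d7:-→d8:-→d9:-→d10:-→d11:-→d12:-→d13:-→d14:-→d15:-→d16:-→d17:-→d18:-→d19:-→d20:-→d21:-→d22:-→d23:-→d24:-→d25:-→d26:-→d27:-→d28:-→d29:-→d30:-→d31:-→d32:H3 -> H3
  add 13.100.224.0/20 -> H4 at depth 20
  del 224.208.53.146/32 (clear depth 32)
  add 224.208.0.0/16 -> H4 at depth 16
  add 224.208.53.0/24 -> H0 at depth 24
  lookup 61.100.13.154: bits 001111010110010 walk d0:-→d1:-→d2:-→d3:-→d4:-→d5:-→d6:-→d7:-→d8:H1→d9:-→d10:-→d11:-→d12:-→d13:-→d14:-→d15:H3 -> H3
  del 61.101.84.0/24 (clear depth 24)
  lookup 13.100.229.136: bits 00001101011001001110010110001000 walk d0:-→d1:-→d2:-→d3:-→d4:-→d5:-→d6:-→d7:-→d8:-→d9:-→d10:-→d11:-→d12:-→d13:-→d14:-→d15:-→d16:-→d17:-→d18:-→d19:-→d20:H4→d21:-→d22:-→d23:-→d24:-→d25:-→d26:-→d27:-→d28:-→d29:-→d30:-→d31:-→d32:H3 -> H3
  add 13.100.229.0/24 -> H2 at depth 24
  lookup 61.100.104.190: bits 001111010110010 walk d0:-→d1:-→d2:-→d3:-→d4:-→d5:-→d6:-→d7:-→d8:H1→d9:-→d10:-→d11:-→d12:-→d13:-→d14:-→d15:H3 -> H3
  del 13.100.224.0/20 (clear depth 20)

== LOOKUPS ==
["H5","H5","H5","H5","H1","H1","H4","H5","H0","H3","H3","H3","H3"]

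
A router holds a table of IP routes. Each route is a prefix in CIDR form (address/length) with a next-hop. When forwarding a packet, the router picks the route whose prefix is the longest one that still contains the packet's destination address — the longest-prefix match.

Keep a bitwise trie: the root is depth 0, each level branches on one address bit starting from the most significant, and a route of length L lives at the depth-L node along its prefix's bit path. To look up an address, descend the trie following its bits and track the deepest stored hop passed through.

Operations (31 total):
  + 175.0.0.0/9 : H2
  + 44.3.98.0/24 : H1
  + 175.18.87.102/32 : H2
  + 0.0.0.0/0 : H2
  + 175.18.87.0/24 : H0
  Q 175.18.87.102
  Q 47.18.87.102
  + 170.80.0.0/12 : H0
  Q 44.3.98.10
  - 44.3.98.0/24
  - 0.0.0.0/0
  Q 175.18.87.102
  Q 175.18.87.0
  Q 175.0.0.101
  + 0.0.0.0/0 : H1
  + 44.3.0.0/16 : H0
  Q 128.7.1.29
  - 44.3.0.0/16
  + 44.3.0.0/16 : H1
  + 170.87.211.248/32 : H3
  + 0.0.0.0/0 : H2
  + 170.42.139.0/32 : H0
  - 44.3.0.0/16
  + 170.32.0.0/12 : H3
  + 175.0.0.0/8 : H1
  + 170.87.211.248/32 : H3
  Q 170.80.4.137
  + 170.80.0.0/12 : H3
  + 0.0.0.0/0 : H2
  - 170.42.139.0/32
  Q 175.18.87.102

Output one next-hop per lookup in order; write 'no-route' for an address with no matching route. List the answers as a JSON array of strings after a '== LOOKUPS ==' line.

Process each operation:
  + 175.0.0.0/9 (H2) depth=9
  + 44.3.98.0/24 (H1) depth=24
  + 175.18.87.102/32 (H2) depth=32
  + 0.0.0.0/0 (H2) depth=0
  + 175.18.87.0/24 (H0) depth=24
  ? 175.18.87.102  path d0:H2→d1:-→d2:-→d3:-→d4:-→d5:-→d6:-→d7:-→d8:-→d9:H2→d10:-→d11:-→d12:-→d13:-→d14:-→d15:-→d16:-→d17:-→d18:-→d19:-→d20:-→d21:-→d22:-→d23:-→d24:H0→d25:-→d26:-→d27:-→d28:-→d29:-→d30:-→d31:-→d32:H2  best=H2
  ? 47.18.87.102  path d0:H2→d1:-→d2:-→d3:-→d4:-→d5:-→d6:-  best=H2
  + 170.80.0.0/12 (H0) depth=12
  ? 44.3.98.10  path d0:H2→d1:-→d2:-→d3:-→d4:-→d5:-→d6:-→d7:-→d8:-→d9:-→d10:-→d11:-→d12:-→d13:-→d14:-→d15:-→d16:-→d17:-→d18:-→d19:-→d20:-→d21:-→d22:-→d23:-→d24:H1  best=H1
  - 44.3.98.0/24 clear@24
  - 0.0.0.0/0 clear@0
  ? 175.18.87.102  path d0:-→d1:-→d2:-→d3:-→d4:-→d5:-→d6:-→d7:-→d8:-→d9:H2→d10:-→d11:-→d12:-→d13:-→d14:-→d15:-→d16:-→d17:-→d18:-→d19:-→d20:-→d21:-→d22:-→d23:-→d24:H0→d25:-→d26:-→d27:-→d28:-→d29:-→d30:-→d31:-→d32:H2  best=H2
  ? 175.18.87.0  path d0:-→d1:-→d2:-→d3:-→d4:-→d5:-→d6:-→d7:-→d8:-→d9:H2→d10:-→d11:-→d12:-→d13:-→d14:-→d15:-→d16:-→d17:-→d18:-→d19:-→d20:-→d21:-→d22:-→d23:-→d24:H0→d25:-  best=H0
  ? 175.0.0.101  path d0:-→d1:-→d2:-→d3:-→d4:-→d5:-→d6:-→d7:-→d8:-→d9:H2→d10:-→d11:-  best=H2
  + 0.0.0.0/0 (H1) depth=0
  + 44.3.0.0/16 (H0) depth=16
  ? 128.7.1.29  path d0:H1→d1:-→d2:-  best=H1
  - 44.3.0.0/16 clear@16
  + 44.3.0.0/16 (H1) depth=16
  + 170.87.211.248/32 (H3) depth=32
  + 0.0.0.0/0 (H2) depth=0
  + 170.42.139.0/32 (H0) depth=32
  - 44.3.0.0/16 clear@16
  + 170.32.0.0/12 (H3) depth=12
  + 175.0.0.0/8 (H1) depth=8
  + 170.87.211.248/32 (H3) depth=32
  ? 170.80.4.137  path d0:H2→d1:-→d2:-→d3:-→d4:-→d5:-→d6:-→d7:-→d8:-→d9:-→d10:-→d11:-→d12:H0→d13:-  best=H0
  + 170.80.0.0/12 (H3) depth=12
  + 0.0.0.0/0 (H2) depth=0
  - 170.42.139.0/32 clear@32
  ? 175.18.87.102  path d0:H2→d1:-→d2:-→d3:-→d4:-→d5:-→d6:-→d7:-→d8:H1→d9:H2→d10:-→d11:-→d12:-→d13:-→d14:-→d15:-→d16:-→d17:-→d18:-→d19:-→d20:-→d21:-→d22:-→d23:-→d24:H0→d25:-→d26:-→d27:-→d28:-→d29:-→d30:-→d31:-→d32:H2  best=H2

== LOOKUPS ==
["H2","H2","H1","H2","H0","H2","H1","H0","H2"]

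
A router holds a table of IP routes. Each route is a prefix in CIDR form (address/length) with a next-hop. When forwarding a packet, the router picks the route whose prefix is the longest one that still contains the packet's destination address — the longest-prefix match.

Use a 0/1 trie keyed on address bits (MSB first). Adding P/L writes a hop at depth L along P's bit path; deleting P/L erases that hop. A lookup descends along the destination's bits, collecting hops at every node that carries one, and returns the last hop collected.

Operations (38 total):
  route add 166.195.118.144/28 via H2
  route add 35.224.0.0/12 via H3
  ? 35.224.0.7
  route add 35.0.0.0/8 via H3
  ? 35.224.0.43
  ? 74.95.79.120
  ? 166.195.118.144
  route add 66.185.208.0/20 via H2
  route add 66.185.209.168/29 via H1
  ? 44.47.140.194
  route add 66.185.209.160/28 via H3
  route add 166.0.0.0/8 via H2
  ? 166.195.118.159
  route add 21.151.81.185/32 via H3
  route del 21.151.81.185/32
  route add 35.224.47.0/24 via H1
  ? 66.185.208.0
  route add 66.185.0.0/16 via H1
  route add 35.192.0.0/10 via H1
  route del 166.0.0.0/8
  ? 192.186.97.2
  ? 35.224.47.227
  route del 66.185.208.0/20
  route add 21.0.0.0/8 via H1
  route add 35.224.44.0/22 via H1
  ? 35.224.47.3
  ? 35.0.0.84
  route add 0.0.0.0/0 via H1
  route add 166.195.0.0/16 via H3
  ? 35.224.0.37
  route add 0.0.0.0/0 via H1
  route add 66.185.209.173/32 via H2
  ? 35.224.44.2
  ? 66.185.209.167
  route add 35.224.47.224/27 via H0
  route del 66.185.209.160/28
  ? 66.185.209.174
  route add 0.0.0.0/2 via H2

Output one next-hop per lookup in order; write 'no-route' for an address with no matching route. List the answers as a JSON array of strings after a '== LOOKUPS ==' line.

Trace:
  + 166.195.118.144/28 (H2) depth=28
  + 35.224.0.0/12 (H3) depth=12
  ? 35.224.0.7  path d0:-→d1:-→d2:-→d3:-→d4:-→d5:-→d6:-→d7:-→d8:-→d9:-→d10:-→d11:-→d12:H3  best=H3
  + 35.0.0.0/8 (H3) depth=8
  ? 35.224.0.43  path d0:-→d1:-→d2:-→d3:-→d4:-→d5:-→d6:-→d7:-→d8:H3→d9:-→d10:-→d11:-→d12:H3  best=H3
  ? 74.95.79.120  path d0:-→d1:-  best=no-route
  ? 166.195.118.144  path d0:-→d1:-→d2:-→d3:-→d4:-→d5:-→d6:-→d7:-→d8:-→d9:-→d10:-→d11:-→d12:-→d13:-→d14:-→d15:-→d16:-→d17:-→d18:-→d19:-→d20:-→d21:-→d22:-→d23:-→d24:-→d25:-→d26:-→d27:-→d28:H2  best=H2
  + 66.185.208.0/20 (H2) depth=20
  + 66.185.209.168/29 (H1) depth=29
  ? 44.47.140.194  path d0:-→d1:-→d2:-→d3:-→d4:-  best=no-route
  + 66.185.209.160/28 (H3) depth=28
  + 166.0.0.0/8 (H2) depth=8
  ? 166.195.118.159  path d0:-→d1:-→d2:-→d3:-→d4:-→d5:-→d6:-→d7:-→d8:H2→d9:-→d10:-→d11:-→d12:-→d13:-→d14:-→d15:-→d16:-→d17:-→d18:-→d19:-→d20:-→d21:-→d22:-→d23:-→d24:-→d25:-→d26:-→d27:-→d28:H2  best=H2
  + 21.151.81.185/32 (H3) depth=32
  del 21.151.81.185/32 (clear depth 32)
  + 35.224.47.0/24 (H1) depth=24
  ? 66.185.208.0  path d0:-→d1:-→d2:-→d3:-→d4:-→d5:-→d6:-→d7:-→d8:-→d9:-→d10:-→d11:-→d12:-→d13:-→d14:-→d15:-→d16:-→d17:-→d18:-→d19:-→d20:H2→d21:-→d22:-→d23:-  best=H2
  + 66.185.0.0/16 (H1) depth=16
  + 35.192.0.0/10 (H1) depth=10
  del 166.0.0.0/8 (clear depth 8)
  ? 192.186.97.2  path d0:-→d1:-  best=no-route
  ? 35.224.47.227  path d0:-→d1:-→d2:-→d3:-→d4:-→d5:-→d6:-→d7:-→d8:H3→d9:-→d10:H1→d11:-→d12:H3→d13:-→d14:-→d15:-→d16:-→d17:-→d18:-→d19:-→d20:-→d21:-→d22:-→d23:-→d24:H1  best=H1
  del 66.185.208.0/20 (clear depth 20)
  + 21.0.0.0/8 (H1) depth=8
  + 35.224.44.0/22 (H1) depth=22
  ? 35.224.47.3  path d0:-→d1:-→d2:-→d3:-→d4:-→d5:-→d6:-→d7:-→d8:H3→d9:-→d10:H1→d11:-→d12:H3→d13:-→d14:-→d15:-→d16:-→d17:-→d18:-→d19:-→d20:-→d21:-→d22:H1→d23:-→d24:H1  best=H1
  ? 35.0.0.84  path d0:-→d1:-→d2:-→d3:-→d4:-→d5:-→d6:-→d7:-→d8:H3  best=H3
  + 0.0.0.0/0 (H1) depth=0
  + 166.195.0.0/16 (H3) depth=16
  ? 35.224.0.37  path d0:H1→d1:-→d2:-→d3:-→d4:-→d5:-→d6:-→d7:-→d8:H3→d9:-→d10:H1→d11:-→d12:H3→d13:-→d14:-→d15:-→d16:-→d17:-→d18:-  best=H3
  + 0.0.0.0/0 (H1) depth=0
  + 66.185.209.173/32 (H2) depth=32
  ? 35.224.44.2  path d0:H1→d1:-→d2:-→d3:-→d4:-→d5:-→d6:-→d7:-→d8:H3→d9:-→d10:H1→d11:-→d12:H3→d13:-→d14:-→d15:-→d16:-→d17:-→d18:-→d19:-→d20:-→d21:-→d22:H1  best=H1
  ? 66.185.209.167  path d0:H1→d1:-→d2:-→d3:-→d4:-→d5:-→d6:-→d7:-→d8:-→d9:-→d10:-→d11:-→d12:-→d13:-→d14:-→d15:-→d16:H1→d17:-→d18:-→d19:-→d20:-→d21:-→d22:-→d23:-→d24:-→d25:-→d26:-→d27:-→d28:H3  best=H3
  + 35.224.47.224/27 (H0) depth=27
  del 66.185.209.160/28 (clear depth 28)
  ? 66.185.209.174  path d0:H1→d1:-→d2:-→d3:-→d4:-→d5:-→d6:-→d7:-→d8:-→d9:-→d10:-→d11:-→d12:-→d13:-→d14:-→d15:-→d16:H1→d17:-→d18:-→d19:-→d20:-→d21:-→d22:-→d23:-→d24:-→d25:-→d26:-→d27:-→d28:-→d29:H1→d30:-  best=H1
  + 0.0.0.0/2 (H2) depth=2

== LOOKUPS ==
["H3","H3","no-route","H2","no-route","H2","H2","no-route","H1","H1","H3","H3","H1","H3","H1"]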